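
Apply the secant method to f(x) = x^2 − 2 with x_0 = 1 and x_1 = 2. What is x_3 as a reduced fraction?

f(1) = −1, f(2) = 2. x_2 = 2 − 2·(2 − 1)/(2 − (−1)) = 4/3.
f(2) = 2, f(4/3) = −2/9. x_3 = (4/3) − (−2/9)·((4/3) − 2)/((−2/9) − 2) = 7/5.

7/5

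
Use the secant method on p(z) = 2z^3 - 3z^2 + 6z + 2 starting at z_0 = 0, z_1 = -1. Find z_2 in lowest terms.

-2/11

p(0) = 2, p(-1) = -9. z_2 = (-1) - (-9)·((-1) - 0)/((-9) - 2) = -2/11.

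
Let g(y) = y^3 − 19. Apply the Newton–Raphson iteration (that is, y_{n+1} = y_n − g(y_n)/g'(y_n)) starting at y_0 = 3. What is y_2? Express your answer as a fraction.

g'(y) = 3y^2.
g(3) = 8, g'(3) = 27, so y_1 = 3 − 8/27 = 73/27.
g(73/27) = 15040/19683, g'(73/27) = 5329/243, so y_2 = (73/27) − (15040/19683)/(5329/243) = 1152011/431649.

1152011/431649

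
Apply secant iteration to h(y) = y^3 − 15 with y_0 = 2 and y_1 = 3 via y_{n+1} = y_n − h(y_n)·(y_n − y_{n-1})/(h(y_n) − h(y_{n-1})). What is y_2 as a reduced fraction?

h(2) = −7, h(3) = 12. y_2 = 3 − 12·(3 − 2)/(12 − (−7)) = 45/19.

45/19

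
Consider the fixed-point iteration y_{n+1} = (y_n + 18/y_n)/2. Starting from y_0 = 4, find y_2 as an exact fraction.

y_1 = (4 + 18/4)/2 = 17/4.
y_2 = (17/4 + 18/(17/4))/2 = 577/136.

577/136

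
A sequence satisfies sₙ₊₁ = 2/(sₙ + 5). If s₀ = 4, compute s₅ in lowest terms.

s₁ = 2/(4 + 5) = 2/9.
s₂ = 2/(2/9 + 5) = 18/47.
s₃ = 2/(18/47 + 5) = 94/253.
s₄ = 2/(94/253 + 5) = 506/1359.
s₅ = 2/(506/1359 + 5) = 2718/7301.

2718/7301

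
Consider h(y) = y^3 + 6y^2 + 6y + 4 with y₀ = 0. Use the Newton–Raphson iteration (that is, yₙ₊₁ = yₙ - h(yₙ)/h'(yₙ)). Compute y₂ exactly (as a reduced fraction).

h'(y) = 3y^2 + 12y + 6.
h(0) = 4, h'(0) = 6, so y₁ = 0 - 4/6 = -2/3.
h(-2/3) = 64/27, h'(-2/3) = -2/3, so y₂ = (-2/3) - (64/27)/(-2/3) = 26/9.

26/9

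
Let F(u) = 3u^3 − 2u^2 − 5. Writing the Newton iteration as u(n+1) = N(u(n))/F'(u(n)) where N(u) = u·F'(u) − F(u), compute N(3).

149

F'(u) = 9u^2 − 4u.
N(u) = u·F'(u) − F(u) = u·(9u^2 − 4u) − (3u^3 − 2u^2 − 5) = 6u^3 − 2u^2 + 5.
N(3) = 149.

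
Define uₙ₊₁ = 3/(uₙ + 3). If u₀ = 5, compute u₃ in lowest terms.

27/35

u₁ = 3/(5 + 3) = 3/8.
u₂ = 3/(3/8 + 3) = 8/9.
u₃ = 3/(8/9 + 3) = 27/35.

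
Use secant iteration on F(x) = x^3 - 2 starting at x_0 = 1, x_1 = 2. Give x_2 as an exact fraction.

F(1) = -1, F(2) = 6. x_2 = 2 - 6·(2 - 1)/(6 - (-1)) = 8/7.

8/7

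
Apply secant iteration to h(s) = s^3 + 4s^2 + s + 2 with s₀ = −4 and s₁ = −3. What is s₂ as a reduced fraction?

h(−4) = −2, h(−3) = 8. s₂ = (−3) − 8·((−3) − (−4))/(8 − (−2)) = −19/5.

−19/5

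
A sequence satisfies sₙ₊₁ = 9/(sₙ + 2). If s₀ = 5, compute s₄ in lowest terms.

981/425

s₁ = 9/(5 + 2) = 9/7.
s₂ = 9/(9/7 + 2) = 63/23.
s₃ = 9/(63/23 + 2) = 207/109.
s₄ = 9/(207/109 + 2) = 981/425.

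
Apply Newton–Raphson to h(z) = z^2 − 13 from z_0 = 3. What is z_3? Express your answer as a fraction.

h'(z) = 2z.
h(3) = −4, h'(3) = 6, so z_1 = 3 − (−4)/6 = 11/3.
h(11/3) = 4/9, h'(11/3) = 22/3, so z_2 = (11/3) − (4/9)/(22/3) = 119/33.
h(119/33) = 4/1089, h'(119/33) = 238/33, so z_3 = (119/33) − (4/1089)/(238/33) = 14159/3927.

14159/3927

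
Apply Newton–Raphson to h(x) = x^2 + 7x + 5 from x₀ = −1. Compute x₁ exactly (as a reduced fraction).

h'(x) = 2x + 7.
h(−1) = −1, h'(−1) = 5, so x₁ = (−1) − (−1)/5 = −4/5.

−4/5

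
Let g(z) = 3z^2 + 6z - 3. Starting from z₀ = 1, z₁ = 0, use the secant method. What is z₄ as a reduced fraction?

g(1) = 6, g(0) = -3. z₂ = 0 - (-3)·(0 - 1)/((-3) - 6) = 1/3.
g(0) = -3, g(1/3) = -2/3. z₃ = (1/3) - (-2/3)·((1/3) - 0)/((-2/3) - (-3)) = 3/7.
g(1/3) = -2/3, g(3/7) = 6/49. z₄ = (3/7) - (6/49)·((3/7) - (1/3))/((6/49) - (-2/3)) = 12/29.

12/29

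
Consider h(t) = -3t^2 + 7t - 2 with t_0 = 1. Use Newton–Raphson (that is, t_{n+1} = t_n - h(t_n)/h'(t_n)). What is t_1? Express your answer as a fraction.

-1

h'(t) = -6t + 7.
h(1) = 2, h'(1) = 1, so t_1 = 1 - 2/1 = -1.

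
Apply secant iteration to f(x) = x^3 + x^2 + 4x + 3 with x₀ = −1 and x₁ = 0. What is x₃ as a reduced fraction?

f(−1) = −1, f(0) = 3. x₂ = 0 − 3·(0 − (−1))/(3 − (−1)) = −3/4.
f(0) = 3, f(−3/4) = 9/64. x₃ = (−3/4) − (9/64)·((−3/4) − 0)/((9/64) − 3) = −48/61.

−48/61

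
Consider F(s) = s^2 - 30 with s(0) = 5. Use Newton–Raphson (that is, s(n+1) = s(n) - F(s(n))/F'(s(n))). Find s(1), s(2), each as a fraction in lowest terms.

s(1) = 11/2, s(2) = 241/44

F'(s) = 2s.
F(5) = -5, F'(5) = 10, so s(1) = 5 - (-5)/10 = 11/2.
F(11/2) = 1/4, F'(11/2) = 11, so s(2) = (11/2) - (1/4)/11 = 241/44.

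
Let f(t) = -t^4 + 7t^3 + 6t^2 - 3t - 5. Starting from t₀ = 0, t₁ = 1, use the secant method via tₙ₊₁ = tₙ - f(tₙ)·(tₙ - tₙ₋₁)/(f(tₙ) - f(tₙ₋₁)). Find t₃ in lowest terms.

4865/6323

f(0) = -5, f(1) = 4. t₂ = 1 - 4·(1 - 0)/(4 - (-5)) = 5/9.
f(1) = 4, f(5/9) = -24340/6561. t₃ = (5/9) - (-24340/6561)·((5/9) - 1)/((-24340/6561) - 4) = 4865/6323.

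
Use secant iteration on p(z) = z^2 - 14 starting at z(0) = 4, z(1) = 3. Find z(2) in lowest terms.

p(4) = 2, p(3) = -5. z(2) = 3 - (-5)·(3 - 4)/((-5) - 2) = 26/7.

26/7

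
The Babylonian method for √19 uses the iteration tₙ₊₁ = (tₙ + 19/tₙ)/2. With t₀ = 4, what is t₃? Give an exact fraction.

11916881/2733920

t₁ = (4 + 19/4)/2 = 35/8.
t₂ = (35/8 + 19/(35/8))/2 = 2441/560.
t₃ = (2441/560 + 19/(2441/560))/2 = 11916881/2733920.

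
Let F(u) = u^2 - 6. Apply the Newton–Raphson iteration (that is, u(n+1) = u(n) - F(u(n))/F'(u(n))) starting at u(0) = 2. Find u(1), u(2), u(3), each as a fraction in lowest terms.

u(1) = 5/2, u(2) = 49/20, u(3) = 4801/1960

F'(u) = 2u.
F(2) = -2, F'(2) = 4, so u(1) = 2 - (-2)/4 = 5/2.
F(5/2) = 1/4, F'(5/2) = 5, so u(2) = (5/2) - (1/4)/5 = 49/20.
F(49/20) = 1/400, F'(49/20) = 49/10, so u(3) = (49/20) - (1/400)/(49/10) = 4801/1960.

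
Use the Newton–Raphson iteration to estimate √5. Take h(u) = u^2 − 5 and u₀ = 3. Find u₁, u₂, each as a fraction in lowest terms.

h'(u) = 2u.
h(3) = 4, h'(3) = 6, so u₁ = 3 − 4/6 = 7/3.
h(7/3) = 4/9, h'(7/3) = 14/3, so u₂ = (7/3) − (4/9)/(14/3) = 47/21.

u₁ = 7/3, u₂ = 47/21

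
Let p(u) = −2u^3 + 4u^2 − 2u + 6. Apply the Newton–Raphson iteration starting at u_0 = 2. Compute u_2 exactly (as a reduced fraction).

p'(u) = −6u^2 + 8u − 2.
p(2) = 2, p'(2) = −10, so u_1 = 2 − 2/(−10) = 11/5.
p(11/5) = −42/125, p'(11/5) = −336/25, so u_2 = (11/5) − (−42/125)/(−336/25) = 87/40.

87/40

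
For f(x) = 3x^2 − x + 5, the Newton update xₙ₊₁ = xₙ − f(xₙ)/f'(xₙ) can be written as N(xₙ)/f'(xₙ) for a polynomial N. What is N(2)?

f'(x) = 6x − 1.
N(x) = x·f'(x) − f(x) = x·(6x − 1) − (3x^2 − x + 5) = 3x^2 − 5.
N(2) = 7.

7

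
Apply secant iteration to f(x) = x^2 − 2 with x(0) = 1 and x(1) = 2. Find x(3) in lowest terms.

7/5

f(1) = −1, f(2) = 2. x(2) = 2 − 2·(2 − 1)/(2 − (−1)) = 4/3.
f(2) = 2, f(4/3) = −2/9. x(3) = (4/3) − (−2/9)·((4/3) − 2)/((−2/9) − 2) = 7/5.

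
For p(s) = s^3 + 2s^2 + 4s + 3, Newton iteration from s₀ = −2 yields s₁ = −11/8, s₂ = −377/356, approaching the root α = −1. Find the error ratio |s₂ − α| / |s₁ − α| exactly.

s₁ − α = −11/8 − (−1) = −11/8 + 1 = −3/8, so |s₁ − α| = 3/8.
s₂ − α = −377/356 − (−1) = −377/356 + 1 = −21/356, so |s₂ − α| = 21/356.
Ratio = (21/356) / (3/8) = 14/89.

14/89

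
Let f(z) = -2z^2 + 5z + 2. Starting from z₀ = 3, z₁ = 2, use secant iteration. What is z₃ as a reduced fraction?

f(3) = -1, f(2) = 4. z₂ = 2 - 4·(2 - 3)/(4 - (-1)) = 14/5.
f(2) = 4, f(14/5) = 8/25. z₃ = (14/5) - (8/25)·((14/5) - 2)/((8/25) - 4) = 66/23.

66/23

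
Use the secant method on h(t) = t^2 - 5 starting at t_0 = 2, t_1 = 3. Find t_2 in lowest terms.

11/5

h(2) = -1, h(3) = 4. t_2 = 3 - 4·(3 - 2)/(4 - (-1)) = 11/5.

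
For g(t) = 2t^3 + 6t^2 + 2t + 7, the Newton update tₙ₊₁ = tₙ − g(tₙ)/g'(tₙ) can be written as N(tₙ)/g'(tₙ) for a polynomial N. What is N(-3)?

g'(t) = 6t^2 + 12t + 2.
N(t) = t·g'(t) − g(t) = t·(6t^2 + 12t + 2) − (2t^3 + 6t^2 + 2t + 7) = 4t^3 + 6t^2 − 7.
N(-3) = −61.

−61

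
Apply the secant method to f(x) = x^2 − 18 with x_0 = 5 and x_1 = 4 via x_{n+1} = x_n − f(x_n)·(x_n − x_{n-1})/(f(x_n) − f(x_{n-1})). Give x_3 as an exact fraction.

f(5) = 7, f(4) = −2. x_2 = 4 − (−2)·(4 − 5)/((−2) − 7) = 38/9.
f(4) = −2, f(38/9) = −14/81. x_3 = (38/9) − (−14/81)·((38/9) − 4)/((−14/81) − (−2)) = 157/37.

157/37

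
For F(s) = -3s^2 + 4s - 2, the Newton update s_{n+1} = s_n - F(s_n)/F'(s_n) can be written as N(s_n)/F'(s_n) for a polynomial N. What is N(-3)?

-25

F'(s) = -6s + 4.
N(s) = s·F'(s) - F(s) = s·(-6s + 4) - (-3s^2 + 4s - 2) = -3s^2 + 2.
N(-3) = -25.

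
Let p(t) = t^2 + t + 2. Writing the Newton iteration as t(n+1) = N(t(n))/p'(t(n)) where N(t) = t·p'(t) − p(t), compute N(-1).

p'(t) = 2t + 1.
N(t) = t·p'(t) − p(t) = t·(2t + 1) − (t^2 + t + 2) = t^2 − 2.
N(-1) = −1.

−1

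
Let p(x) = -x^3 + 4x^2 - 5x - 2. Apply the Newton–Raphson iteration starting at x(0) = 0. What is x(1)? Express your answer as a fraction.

-2/5

p'(x) = -3x^2 + 8x - 5.
p(0) = -2, p'(0) = -5, so x(1) = 0 - (-2)/(-5) = -2/5.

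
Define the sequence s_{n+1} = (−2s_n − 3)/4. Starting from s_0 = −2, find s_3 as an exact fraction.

−5/16

s_1 = (−2·(−2) − 3)/4 = 1/4.
s_2 = (−2·(1/4) − 3)/4 = −7/8.
s_3 = (−2·(−7/8) − 3)/4 = −5/16.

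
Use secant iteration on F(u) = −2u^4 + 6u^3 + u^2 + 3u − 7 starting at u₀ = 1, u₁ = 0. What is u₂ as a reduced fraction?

F(1) = 1, F(0) = −7. u₂ = 0 − (−7)·(0 − 1)/((−7) − 1) = 7/8.

7/8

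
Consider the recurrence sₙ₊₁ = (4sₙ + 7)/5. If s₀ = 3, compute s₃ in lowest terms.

s₁ = (4·3 + 7)/5 = 19/5.
s₂ = (4·(19/5) + 7)/5 = 111/25.
s₃ = (4·(111/25) + 7)/5 = 619/125.

619/125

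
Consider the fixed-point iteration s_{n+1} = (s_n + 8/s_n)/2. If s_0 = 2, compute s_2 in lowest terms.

s_1 = (2 + 8/2)/2 = 3.
s_2 = (3 + 8/3)/2 = 17/6.

17/6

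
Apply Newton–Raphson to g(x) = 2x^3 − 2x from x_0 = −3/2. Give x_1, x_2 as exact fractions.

g'(x) = 6x^2 − 2.
g(−3/2) = −15/4, g'(−3/2) = 23/2, so x_1 = (−3/2) − (−15/4)/(23/2) = −27/23.
g(−27/23) = −10800/12167, g'(−27/23) = 3316/529, so x_2 = (−27/23) − (−10800/12167)/(3316/529) = −19683/19067.

x_1 = −27/23, x_2 = −19683/19067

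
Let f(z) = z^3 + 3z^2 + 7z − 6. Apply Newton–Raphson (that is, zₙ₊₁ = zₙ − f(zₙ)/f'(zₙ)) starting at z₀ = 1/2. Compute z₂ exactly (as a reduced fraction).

622082/968317

f'(z) = 3z^2 + 6z + 7.
f(1/2) = −13/8, f'(1/2) = 43/4, so z₁ = (1/2) − (−13/8)/(43/4) = 28/43.
f(28/43) = 8450/79507, f'(28/43) = 22519/1849, so z₂ = (28/43) − (8450/79507)/(22519/1849) = 622082/968317.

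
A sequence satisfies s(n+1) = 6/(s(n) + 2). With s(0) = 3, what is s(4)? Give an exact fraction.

s(1) = 6/(3 + 2) = 6/5.
s(2) = 6/(6/5 + 2) = 15/8.
s(3) = 6/(15/8 + 2) = 48/31.
s(4) = 6/(48/31 + 2) = 93/55.

93/55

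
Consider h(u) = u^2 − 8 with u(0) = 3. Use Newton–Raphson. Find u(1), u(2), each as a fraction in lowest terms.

h'(u) = 2u.
h(3) = 1, h'(3) = 6, so u(1) = 3 − 1/6 = 17/6.
h(17/6) = 1/36, h'(17/6) = 17/3, so u(2) = (17/6) − (1/36)/(17/3) = 577/204.

u(1) = 17/6, u(2) = 577/204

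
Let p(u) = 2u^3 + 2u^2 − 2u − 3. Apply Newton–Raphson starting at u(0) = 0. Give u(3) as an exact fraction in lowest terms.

p'(u) = 6u^2 + 4u − 2.
p(0) = −3, p'(0) = −2, so u(1) = 0 − (−3)/(−2) = −3/2.
p(−3/2) = −9/4, p'(−3/2) = 11/2, so u(2) = (−3/2) − (−9/4)/(11/2) = −12/11.
p(−12/11) = −1377/1331, p'(−12/11) = 94/121, so u(3) = (−12/11) − (−1377/1331)/(94/121) = 249/1034.

249/1034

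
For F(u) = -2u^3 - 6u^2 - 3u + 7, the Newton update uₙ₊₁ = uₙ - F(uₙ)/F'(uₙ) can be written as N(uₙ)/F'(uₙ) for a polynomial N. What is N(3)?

F'(u) = -6u^2 - 12u - 3.
N(u) = u·F'(u) - F(u) = u·(-6u^2 - 12u - 3) - (-2u^3 - 6u^2 - 3u + 7) = -4u^3 - 6u^2 - 7.
N(3) = -169.

-169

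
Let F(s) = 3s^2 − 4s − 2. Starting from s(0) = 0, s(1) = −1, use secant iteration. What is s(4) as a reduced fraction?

F(0) = −2, F(−1) = 5. s(2) = (−1) − 5·((−1) − 0)/(5 − (−2)) = −2/7.
F(−1) = 5, F(−2/7) = −30/49. s(3) = (−2/7) − (−30/49)·((−2/7) − (−1))/((−30/49) − 5) = −4/11.
F(−2/7) = −30/49, F(−4/11) = −18/121. s(4) = (−4/11) − (−18/121)·((−4/11) − (−2/7))/((−18/121) − (−30/49)) = −89/229.

−89/229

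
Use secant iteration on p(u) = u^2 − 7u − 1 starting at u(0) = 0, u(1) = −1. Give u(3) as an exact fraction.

p(0) = −1, p(−1) = 7. u(2) = (−1) − 7·((−1) − 0)/(7 − (−1)) = −1/8.
p(−1) = 7, p(−1/8) = −7/64. u(3) = (−1/8) − (−7/64)·((−1/8) − (−1))/((−7/64) − 7) = −9/65.

−9/65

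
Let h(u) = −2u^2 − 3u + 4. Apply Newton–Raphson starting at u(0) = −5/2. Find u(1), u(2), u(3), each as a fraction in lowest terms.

h'(u) = −4u − 3.
h(−5/2) = −1, h'(−5/2) = 7, so u(1) = (−5/2) − (−1)/7 = −33/14.
h(−33/14) = −2/49, h'(−33/14) = 45/7, so u(2) = (−33/14) − (−2/49)/(45/7) = −1481/630.
h(−1481/630) = −8/99225, h'(−1481/630) = 2017/315, so u(3) = (−1481/630) − (−8/99225)/(2017/315) = −2987161/1270710.

u(1) = −33/14, u(2) = −1481/630, u(3) = −2987161/1270710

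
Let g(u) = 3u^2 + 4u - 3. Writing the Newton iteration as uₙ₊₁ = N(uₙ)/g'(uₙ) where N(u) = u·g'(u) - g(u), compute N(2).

g'(u) = 6u + 4.
N(u) = u·g'(u) - g(u) = u·(6u + 4) - (3u^2 + 4u - 3) = 3u^2 + 3.
N(2) = 15.

15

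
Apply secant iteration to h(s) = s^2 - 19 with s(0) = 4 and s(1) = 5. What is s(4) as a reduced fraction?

h(4) = -3, h(5) = 6. s(2) = 5 - 6·(5 - 4)/(6 - (-3)) = 13/3.
h(5) = 6, h(13/3) = -2/9. s(3) = (13/3) - (-2/9)·((13/3) - 5)/((-2/9) - 6) = 61/14.
h(13/3) = -2/9, h(61/14) = -3/196. s(4) = (61/14) - (-3/196)·((61/14) - (13/3))/((-3/196) - (-2/9)) = 1591/365.

1591/365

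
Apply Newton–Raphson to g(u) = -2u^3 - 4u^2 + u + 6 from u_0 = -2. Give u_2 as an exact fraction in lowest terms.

-286/21

g'(u) = -6u^2 - 8u + 1.
g(-2) = 4, g'(-2) = -7, so u_1 = (-2) - 4/(-7) = -10/7.
g(-10/7) = 768/343, g'(-10/7) = 9/49, so u_2 = (-10/7) - (768/343)/(9/49) = -286/21.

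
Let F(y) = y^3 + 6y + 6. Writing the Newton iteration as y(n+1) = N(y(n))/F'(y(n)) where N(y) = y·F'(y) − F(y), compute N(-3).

−60

F'(y) = 3y^2 + 6.
N(y) = y·F'(y) − F(y) = y·(3y^2 + 6) − (y^3 + 6y + 6) = 2y^3 − 6.
N(-3) = −60.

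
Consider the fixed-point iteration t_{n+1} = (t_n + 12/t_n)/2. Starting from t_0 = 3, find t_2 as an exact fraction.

97/28

t_1 = (3 + 12/3)/2 = 7/2.
t_2 = (7/2 + 12/(7/2))/2 = 97/28.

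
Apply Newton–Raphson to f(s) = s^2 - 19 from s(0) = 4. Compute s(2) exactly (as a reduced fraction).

2441/560

f'(s) = 2s.
f(4) = -3, f'(4) = 8, so s(1) = 4 - (-3)/8 = 35/8.
f(35/8) = 9/64, f'(35/8) = 35/4, so s(2) = (35/8) - (9/64)/(35/4) = 2441/560.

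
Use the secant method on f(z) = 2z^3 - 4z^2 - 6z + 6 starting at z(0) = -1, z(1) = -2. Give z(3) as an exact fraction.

f(-1) = 6, f(-2) = -14. z(2) = (-2) - (-14)·((-2) - (-1))/((-14) - 6) = -13/10.
f(-2) = -14, f(-13/10) = 1323/500. z(3) = (-13/10) - (1323/500)·((-13/10) - (-2))/((1323/500) - (-14)) = -1678/1189.

-1678/1189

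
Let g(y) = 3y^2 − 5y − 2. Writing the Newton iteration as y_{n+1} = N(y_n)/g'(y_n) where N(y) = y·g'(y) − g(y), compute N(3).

29

g'(y) = 6y − 5.
N(y) = y·g'(y) − g(y) = y·(6y − 5) − (3y^2 − 5y − 2) = 3y^2 + 2.
N(3) = 29.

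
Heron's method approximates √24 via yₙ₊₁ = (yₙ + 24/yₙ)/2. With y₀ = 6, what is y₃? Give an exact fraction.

4801/980

y₁ = (6 + 24/6)/2 = 5.
y₂ = (5 + 24/5)/2 = 49/10.
y₃ = (49/10 + 24/(49/10))/2 = 4801/980.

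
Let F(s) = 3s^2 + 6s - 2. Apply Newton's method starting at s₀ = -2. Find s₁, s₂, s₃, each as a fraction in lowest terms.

F'(s) = 6s + 6.
F(-2) = -2, F'(-2) = -6, so s₁ = (-2) - (-2)/(-6) = -7/3.
F(-7/3) = 1/3, F'(-7/3) = -8, so s₂ = (-7/3) - (1/3)/(-8) = -55/24.
F(-55/24) = 1/192, F'(-55/24) = -31/4, so s₃ = (-55/24) - (1/192)/(-31/4) = -3409/1488.

s₁ = -7/3, s₂ = -55/24, s₃ = -3409/1488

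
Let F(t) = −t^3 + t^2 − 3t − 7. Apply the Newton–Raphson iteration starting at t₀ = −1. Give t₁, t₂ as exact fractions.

t₁ = −5/4, t₂ = −399/326

F'(t) = −3t^2 + 2t − 3.
F(−1) = −2, F'(−1) = −8, so t₁ = (−1) − (−2)/(−8) = −5/4.
F(−5/4) = 17/64, F'(−5/4) = −163/16, so t₂ = (−5/4) − (17/64)/(−163/16) = −399/326.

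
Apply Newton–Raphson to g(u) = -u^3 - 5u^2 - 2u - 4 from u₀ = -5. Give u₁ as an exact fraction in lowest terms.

-43/9

g'(u) = -3u^2 - 10u - 2.
g(-5) = 6, g'(-5) = -27, so u₁ = (-5) - 6/(-27) = -43/9.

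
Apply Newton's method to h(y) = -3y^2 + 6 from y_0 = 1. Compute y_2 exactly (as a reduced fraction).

h'(y) = -6y.
h(1) = 3, h'(1) = -6, so y_1 = 1 - 3/(-6) = 3/2.
h(3/2) = -3/4, h'(3/2) = -9, so y_2 = (3/2) - (-3/4)/(-9) = 17/12.

17/12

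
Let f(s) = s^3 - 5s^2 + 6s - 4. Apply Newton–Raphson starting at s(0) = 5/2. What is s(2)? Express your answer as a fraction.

-4734/467

f'(s) = 3s^2 - 10s + 6.
f(5/2) = -37/8, f'(5/2) = -1/4, so s(1) = (5/2) - (-37/8)/(-1/4) = -16.
f(-16) = -5476, f'(-16) = 934, so s(2) = (-16) - (-5476)/934 = -4734/467.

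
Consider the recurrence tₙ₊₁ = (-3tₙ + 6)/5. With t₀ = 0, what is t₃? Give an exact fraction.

114/125

t₁ = (-3·0 + 6)/5 = 6/5.
t₂ = (-3·(6/5) + 6)/5 = 12/25.
t₃ = (-3·(12/25) + 6)/5 = 114/125.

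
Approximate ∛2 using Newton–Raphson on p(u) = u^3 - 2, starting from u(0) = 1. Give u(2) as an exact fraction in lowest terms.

p'(u) = 3u^2.
p(1) = -1, p'(1) = 3, so u(1) = 1 - (-1)/3 = 4/3.
p(4/3) = 10/27, p'(4/3) = 16/3, so u(2) = (4/3) - (10/27)/(16/3) = 91/72.

91/72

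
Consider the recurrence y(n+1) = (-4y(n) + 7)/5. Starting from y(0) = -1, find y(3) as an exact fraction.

211/125

y(1) = (-4·(-1) + 7)/5 = 11/5.
y(2) = (-4·(11/5) + 7)/5 = -9/25.
y(3) = (-4·(-9/25) + 7)/5 = 211/125.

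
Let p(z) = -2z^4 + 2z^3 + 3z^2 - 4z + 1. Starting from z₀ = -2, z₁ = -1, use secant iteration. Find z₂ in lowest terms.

-35/31

p(-2) = -27, p(-1) = 4. z₂ = (-1) - 4·((-1) - (-2))/(4 - (-27)) = -35/31.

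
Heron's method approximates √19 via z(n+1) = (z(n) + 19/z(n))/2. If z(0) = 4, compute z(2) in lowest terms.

2441/560

z(1) = (4 + 19/4)/2 = 35/8.
z(2) = (35/8 + 19/(35/8))/2 = 2441/560.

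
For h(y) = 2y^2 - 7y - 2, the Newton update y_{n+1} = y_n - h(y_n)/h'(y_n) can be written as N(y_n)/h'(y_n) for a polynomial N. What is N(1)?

4

h'(y) = 4y - 7.
N(y) = y·h'(y) - h(y) = y·(4y - 7) - (2y^2 - 7y - 2) = 2y^2 + 2.
N(1) = 4.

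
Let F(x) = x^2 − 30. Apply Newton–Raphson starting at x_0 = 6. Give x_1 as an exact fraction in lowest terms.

F'(x) = 2x.
F(6) = 6, F'(6) = 12, so x_1 = 6 − 6/12 = 11/2.

11/2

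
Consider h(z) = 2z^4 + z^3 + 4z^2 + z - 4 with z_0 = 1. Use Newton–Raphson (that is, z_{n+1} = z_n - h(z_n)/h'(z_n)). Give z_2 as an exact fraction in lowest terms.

2092/2795

h'(z) = 8z^3 + 3z^2 + 8z + 1.
h(1) = 4, h'(1) = 20, so z_1 = 1 - 4/20 = 4/5.
h(4/5) = 432/625, h'(4/5) = 1677/125, so z_2 = (4/5) - (432/625)/(1677/125) = 2092/2795.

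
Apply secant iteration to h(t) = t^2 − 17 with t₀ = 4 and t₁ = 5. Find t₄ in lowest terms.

h(4) = −1, h(5) = 8. t₂ = 5 − 8·(5 − 4)/(8 − (−1)) = 37/9.
h(5) = 8, h(37/9) = −8/81. t₃ = (37/9) − (−8/81)·((37/9) − 5)/((−8/81) − 8) = 169/41.
h(37/9) = −8/81, h(169/41) = −16/1681. t₄ = (169/41) − (−16/1681)·((169/41) − (37/9))/((−16/1681) − (−8/81)) = 6263/1519.

6263/1519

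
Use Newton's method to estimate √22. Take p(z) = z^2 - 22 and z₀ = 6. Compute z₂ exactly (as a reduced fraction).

1633/348

p'(z) = 2z.
p(6) = 14, p'(6) = 12, so z₁ = 6 - 14/12 = 29/6.
p(29/6) = 49/36, p'(29/6) = 29/3, so z₂ = (29/6) - (49/36)/(29/3) = 1633/348.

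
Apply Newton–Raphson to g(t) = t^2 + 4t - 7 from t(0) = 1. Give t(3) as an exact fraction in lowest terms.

g'(t) = 2t + 4.
g(1) = -2, g'(1) = 6, so t(1) = 1 - (-2)/6 = 4/3.
g(4/3) = 1/9, g'(4/3) = 20/3, so t(2) = (4/3) - (1/9)/(20/3) = 79/60.
g(79/60) = 1/3600, g'(79/60) = 199/30, so t(3) = (79/60) - (1/3600)/(199/30) = 31441/23880.

31441/23880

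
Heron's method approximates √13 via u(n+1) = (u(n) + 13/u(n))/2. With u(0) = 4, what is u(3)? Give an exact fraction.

5597777/1552544

u(1) = (4 + 13/4)/2 = 29/8.
u(2) = (29/8 + 13/(29/8))/2 = 1673/464.
u(3) = (1673/464 + 13/(1673/464))/2 = 5597777/1552544.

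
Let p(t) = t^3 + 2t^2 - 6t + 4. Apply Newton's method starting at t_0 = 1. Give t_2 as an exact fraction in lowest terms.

2/3

p'(t) = 3t^2 + 4t - 6.
p(1) = 1, p'(1) = 1, so t_1 = 1 - 1/1 = 0.
p(0) = 4, p'(0) = -6, so t_2 = 0 - 4/(-6) = 2/3.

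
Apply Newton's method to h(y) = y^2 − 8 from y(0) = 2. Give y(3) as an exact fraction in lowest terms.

577/204

h'(y) = 2y.
h(2) = −4, h'(2) = 4, so y(1) = 2 − (−4)/4 = 3.
h(3) = 1, h'(3) = 6, so y(2) = 3 − 1/6 = 17/6.
h(17/6) = 1/36, h'(17/6) = 17/3, so y(3) = (17/6) − (1/36)/(17/3) = 577/204.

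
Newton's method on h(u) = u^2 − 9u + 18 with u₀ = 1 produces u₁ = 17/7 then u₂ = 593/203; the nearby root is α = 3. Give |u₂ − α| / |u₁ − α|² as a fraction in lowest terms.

7/29

u₁ − α = 17/7 − 3 = −4/7, so |u₁ − α| = 4/7.
u₂ − α = 593/203 − 3 = −16/203, so |u₂ − α| = 16/203.
|u₁ − α|² = 16/49.
Ratio = (16/203) / (16/49) = 7/29.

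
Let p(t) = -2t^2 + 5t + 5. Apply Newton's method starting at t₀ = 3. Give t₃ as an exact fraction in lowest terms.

4191623/1283583

p'(t) = -4t + 5.
p(3) = 2, p'(3) = -7, so t₁ = 3 - 2/(-7) = 23/7.
p(23/7) = -8/49, p'(23/7) = -57/7, so t₂ = (23/7) - (-8/49)/(-57/7) = 1303/399.
p(1303/399) = -128/159201, p'(1303/399) = -3217/399, so t₃ = (1303/399) - (-128/159201)/(-3217/399) = 4191623/1283583.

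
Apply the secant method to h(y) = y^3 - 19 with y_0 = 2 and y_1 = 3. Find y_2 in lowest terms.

h(2) = -11, h(3) = 8. y_2 = 3 - 8·(3 - 2)/(8 - (-11)) = 49/19.

49/19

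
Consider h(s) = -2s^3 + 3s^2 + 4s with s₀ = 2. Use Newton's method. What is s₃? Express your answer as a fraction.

h'(s) = -6s^2 + 6s + 4.
h(2) = 4, h'(2) = -8, so s₁ = 2 - 4/(-8) = 5/2.
h(5/2) = -5/2, h'(5/2) = -37/2, so s₂ = (5/2) - (-5/2)/(-37/2) = 175/74.
h(175/74) = -10850/50653, h'(175/74) = -42073/2738, so s₃ = (175/74) - (-10850/50653)/(-42073/2738) = 7319375/3113402.

7319375/3113402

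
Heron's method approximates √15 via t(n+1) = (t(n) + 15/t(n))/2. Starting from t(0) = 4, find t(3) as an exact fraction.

7380481/1905632

t(1) = (4 + 15/4)/2 = 31/8.
t(2) = (31/8 + 15/(31/8))/2 = 1921/496.
t(3) = (1921/496 + 15/(1921/496))/2 = 7380481/1905632.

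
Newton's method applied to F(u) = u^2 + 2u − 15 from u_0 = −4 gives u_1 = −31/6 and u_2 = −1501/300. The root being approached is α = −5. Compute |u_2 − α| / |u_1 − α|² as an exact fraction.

u_1 − α = −31/6 − (−5) = −31/6 + 5 = −1/6, so |u_1 − α| = 1/6.
u_2 − α = −1501/300 − (−5) = −1501/300 + 5 = −1/300, so |u_2 − α| = 1/300.
|u_1 − α|² = 1/36.
Ratio = (1/300) / (1/36) = 3/25.

3/25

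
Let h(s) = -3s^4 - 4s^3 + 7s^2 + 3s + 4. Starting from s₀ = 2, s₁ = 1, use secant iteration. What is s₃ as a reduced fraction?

h(2) = -42, h(1) = 7. s₂ = 1 - 7·(1 - 2)/(7 - (-42)) = 8/7.
h(1) = 7, h(8/7) = 13164/2401. s₃ = (8/7) - (13164/2401)·((8/7) - 1)/((13164/2401) - 7) = 6044/3643.

6044/3643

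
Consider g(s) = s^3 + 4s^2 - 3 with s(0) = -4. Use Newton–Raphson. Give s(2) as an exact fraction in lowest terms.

-20353/5368

g'(s) = 3s^2 + 8s.
g(-4) = -3, g'(-4) = 16, so s(1) = (-4) - (-3)/16 = -61/16.
g(-61/16) = -1125/4096, g'(-61/16) = 3355/256, so s(2) = (-61/16) - (-1125/4096)/(3355/256) = -20353/5368.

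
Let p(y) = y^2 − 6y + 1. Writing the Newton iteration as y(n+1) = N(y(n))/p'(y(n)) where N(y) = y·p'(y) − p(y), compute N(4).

15

p'(y) = 2y − 6.
N(y) = y·p'(y) − p(y) = y·(2y − 6) − (y^2 − 6y + 1) = y^2 − 1.
N(4) = 15.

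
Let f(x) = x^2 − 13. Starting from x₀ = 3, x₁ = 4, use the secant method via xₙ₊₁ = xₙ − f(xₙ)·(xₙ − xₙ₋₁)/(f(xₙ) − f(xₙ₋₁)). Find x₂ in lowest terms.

f(3) = −4, f(4) = 3. x₂ = 4 − 3·(4 − 3)/(3 − (−4)) = 25/7.

25/7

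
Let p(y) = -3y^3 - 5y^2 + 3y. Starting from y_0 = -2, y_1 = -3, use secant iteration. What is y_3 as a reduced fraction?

p(-2) = -2, p(-3) = 27. y_2 = (-3) - 27·((-3) - (-2))/(27 - (-2)) = -60/29.
p(-3) = 27, p(-60/29) = -25380/24389. y_3 = (-60/29) - (-25380/24389)·((-60/29) - (-3))/((-25380/24389) - 27) = -17760/8443.

-17760/8443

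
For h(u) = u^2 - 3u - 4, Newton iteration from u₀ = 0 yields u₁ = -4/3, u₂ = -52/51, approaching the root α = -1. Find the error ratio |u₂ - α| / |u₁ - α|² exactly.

3/17

u₁ - α = -4/3 - (-1) = -4/3 + 1 = -1/3, so |u₁ - α| = 1/3.
u₂ - α = -52/51 - (-1) = -52/51 + 1 = -1/51, so |u₂ - α| = 1/51.
|u₁ - α|² = 1/9.
Ratio = (1/51) / (1/9) = 3/17.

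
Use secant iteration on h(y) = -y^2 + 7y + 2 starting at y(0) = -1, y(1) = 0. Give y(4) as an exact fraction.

h(-1) = -6, h(0) = 2. y(2) = 0 - 2·(0 - (-1))/(2 - (-6)) = -1/4.
h(0) = 2, h(-1/4) = 3/16. y(3) = (-1/4) - (3/16)·((-1/4) - 0)/((3/16) - 2) = -8/29.
h(-1/4) = 3/16, h(-8/29) = -6/841. y(4) = (-8/29) - (-6/841)·((-8/29) - (-1/4))/((-6/841) - (3/16)) = -80/291.

-80/291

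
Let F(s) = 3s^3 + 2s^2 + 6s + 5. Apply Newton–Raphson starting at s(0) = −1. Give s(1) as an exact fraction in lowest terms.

−9/11

F'(s) = 9s^2 + 4s + 6.
F(−1) = −2, F'(−1) = 11, so s(1) = (−1) − (−2)/11 = −9/11.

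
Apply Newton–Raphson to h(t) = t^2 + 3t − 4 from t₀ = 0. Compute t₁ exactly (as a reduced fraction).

4/3

h'(t) = 2t + 3.
h(0) = −4, h'(0) = 3, so t₁ = 0 − (−4)/3 = 4/3.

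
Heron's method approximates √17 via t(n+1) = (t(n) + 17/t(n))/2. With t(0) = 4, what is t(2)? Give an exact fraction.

t(1) = (4 + 17/4)/2 = 33/8.
t(2) = (33/8 + 17/(33/8))/2 = 2177/528.

2177/528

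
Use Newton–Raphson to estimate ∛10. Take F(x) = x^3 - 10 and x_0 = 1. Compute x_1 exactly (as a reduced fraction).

F'(x) = 3x^2.
F(1) = -9, F'(1) = 3, so x_1 = 1 - (-9)/3 = 4.

4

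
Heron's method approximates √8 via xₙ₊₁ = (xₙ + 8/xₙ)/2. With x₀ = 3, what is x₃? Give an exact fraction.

665857/235416

x₁ = (3 + 8/3)/2 = 17/6.
x₂ = (17/6 + 8/(17/6))/2 = 577/204.
x₃ = (577/204 + 8/(577/204))/2 = 665857/235416.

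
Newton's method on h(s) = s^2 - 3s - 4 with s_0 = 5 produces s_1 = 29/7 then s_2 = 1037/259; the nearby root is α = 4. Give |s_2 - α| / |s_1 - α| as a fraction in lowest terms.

s_1 - α = 29/7 - 4 = 1/7, so |s_1 - α| = 1/7.
s_2 - α = 1037/259 - 4 = 1/259, so |s_2 - α| = 1/259.
Ratio = (1/259) / (1/7) = 1/37.

1/37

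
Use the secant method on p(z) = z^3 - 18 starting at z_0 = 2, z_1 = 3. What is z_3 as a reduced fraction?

2402/921

p(2) = -10, p(3) = 9. z_2 = 3 - 9·(3 - 2)/(9 - (-10)) = 48/19.
p(3) = 9, p(48/19) = -12870/6859. z_3 = (48/19) - (-12870/6859)·((48/19) - 3)/((-12870/6859) - 9) = 2402/921.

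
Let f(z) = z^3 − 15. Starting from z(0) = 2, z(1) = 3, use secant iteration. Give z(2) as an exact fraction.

f(2) = −7, f(3) = 12. z(2) = 3 − 12·(3 − 2)/(12 − (−7)) = 45/19.

45/19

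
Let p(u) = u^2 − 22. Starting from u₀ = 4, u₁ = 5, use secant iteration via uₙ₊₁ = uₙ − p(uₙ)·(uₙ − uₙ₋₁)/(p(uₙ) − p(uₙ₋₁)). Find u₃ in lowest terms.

p(4) = −6, p(5) = 3. u₂ = 5 − 3·(5 − 4)/(3 − (−6)) = 14/3.
p(5) = 3, p(14/3) = −2/9. u₃ = (14/3) − (−2/9)·((14/3) − 5)/((−2/9) − 3) = 136/29.

136/29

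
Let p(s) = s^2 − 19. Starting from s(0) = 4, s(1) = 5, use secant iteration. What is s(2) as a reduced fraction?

13/3

p(4) = −3, p(5) = 6. s(2) = 5 − 6·(5 − 4)/(6 − (−3)) = 13/3.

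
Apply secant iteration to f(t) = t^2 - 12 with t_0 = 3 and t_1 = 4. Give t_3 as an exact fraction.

f(3) = -3, f(4) = 4. t_2 = 4 - 4·(4 - 3)/(4 - (-3)) = 24/7.
f(4) = 4, f(24/7) = -12/49. t_3 = (24/7) - (-12/49)·((24/7) - 4)/((-12/49) - 4) = 45/13.

45/13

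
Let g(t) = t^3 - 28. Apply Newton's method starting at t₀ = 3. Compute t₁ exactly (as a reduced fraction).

82/27

g'(t) = 3t^2.
g(3) = -1, g'(3) = 27, so t₁ = 3 - (-1)/27 = 82/27.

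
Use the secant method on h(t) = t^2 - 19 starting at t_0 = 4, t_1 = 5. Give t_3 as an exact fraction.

h(4) = -3, h(5) = 6. t_2 = 5 - 6·(5 - 4)/(6 - (-3)) = 13/3.
h(5) = 6, h(13/3) = -2/9. t_3 = (13/3) - (-2/9)·((13/3) - 5)/((-2/9) - 6) = 61/14.

61/14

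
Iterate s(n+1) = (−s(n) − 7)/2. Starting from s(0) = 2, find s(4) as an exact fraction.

−33/16

s(1) = (−2 − 7)/2 = −9/2.
s(2) = (−(−9/2) − 7)/2 = −5/4.
s(3) = (−(−5/4) − 7)/2 = −23/8.
s(4) = (−(−23/8) − 7)/2 = −33/16.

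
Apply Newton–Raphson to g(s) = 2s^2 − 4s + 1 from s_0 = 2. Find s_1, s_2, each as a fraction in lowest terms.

g'(s) = 4s − 4.
g(2) = 1, g'(2) = 4, so s_1 = 2 − 1/4 = 7/4.
g(7/4) = 1/8, g'(7/4) = 3, so s_2 = (7/4) − (1/8)/3 = 41/24.

s_1 = 7/4, s_2 = 41/24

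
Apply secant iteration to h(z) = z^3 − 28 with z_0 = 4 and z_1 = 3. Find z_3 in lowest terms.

113260/37297

h(4) = 36, h(3) = −1. z_2 = 3 − (−1)·(3 − 4)/((−1) − 36) = 112/37.
h(3) = −1, h(112/37) = −13356/50653. z_3 = (112/37) − (−13356/50653)·((112/37) − 3)/((−13356/50653) − (−1)) = 113260/37297.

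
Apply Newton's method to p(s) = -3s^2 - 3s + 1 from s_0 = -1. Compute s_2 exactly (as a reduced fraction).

p'(s) = -6s - 3.
p(-1) = 1, p'(-1) = 3, so s_1 = (-1) - 1/3 = -4/3.
p(-4/3) = -1/3, p'(-4/3) = 5, so s_2 = (-4/3) - (-1/3)/5 = -19/15.

-19/15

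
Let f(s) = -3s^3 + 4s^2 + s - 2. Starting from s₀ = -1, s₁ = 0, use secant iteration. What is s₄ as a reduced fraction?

f(-1) = 4, f(0) = -2. s₂ = 0 - (-2)·(0 - (-1))/((-2) - 4) = -1/3.
f(0) = -2, f(-1/3) = -16/9. s₃ = (-1/3) - (-16/9)·((-1/3) - 0)/((-16/9) - (-2)) = -3.
f(-1/3) = -16/9, f(-3) = 112. s₄ = (-3) - 112·((-3) - (-1/3))/(112 - (-16/9)) = -3/8.

-3/8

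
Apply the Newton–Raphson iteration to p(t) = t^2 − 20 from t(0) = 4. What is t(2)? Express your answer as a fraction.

p'(t) = 2t.
p(4) = −4, p'(4) = 8, so t(1) = 4 − (−4)/8 = 9/2.
p(9/2) = 1/4, p'(9/2) = 9, so t(2) = (9/2) − (1/4)/9 = 161/36.

161/36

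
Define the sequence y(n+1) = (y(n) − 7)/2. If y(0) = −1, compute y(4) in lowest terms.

−53/8

y(1) = ((−1) − 7)/2 = −4.
y(2) = ((−4) − 7)/2 = −11/2.
y(3) = ((−11/2) − 7)/2 = −25/4.
y(4) = ((−25/4) − 7)/2 = −53/8.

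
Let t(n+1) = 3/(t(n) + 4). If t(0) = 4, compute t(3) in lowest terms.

105/164

t(1) = 3/(4 + 4) = 3/8.
t(2) = 3/(3/8 + 4) = 24/35.
t(3) = 3/(24/35 + 4) = 105/164.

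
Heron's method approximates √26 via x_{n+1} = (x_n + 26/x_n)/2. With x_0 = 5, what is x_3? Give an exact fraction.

54100801/10610040

x_1 = (5 + 26/5)/2 = 51/10.
x_2 = (51/10 + 26/(51/10))/2 = 5201/1020.
x_3 = (5201/1020 + 26/(5201/1020))/2 = 54100801/10610040.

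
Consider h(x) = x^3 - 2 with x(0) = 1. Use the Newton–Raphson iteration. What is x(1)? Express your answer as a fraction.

4/3

h'(x) = 3x^2.
h(1) = -1, h'(1) = 3, so x(1) = 1 - (-1)/3 = 4/3.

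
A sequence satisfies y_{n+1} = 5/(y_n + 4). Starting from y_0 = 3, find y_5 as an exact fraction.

y_1 = 5/(3 + 4) = 5/7.
y_2 = 5/(5/7 + 4) = 35/33.
y_3 = 5/(35/33 + 4) = 165/167.
y_4 = 5/(165/167 + 4) = 835/833.
y_5 = 5/(835/833 + 4) = 4165/4167.

4165/4167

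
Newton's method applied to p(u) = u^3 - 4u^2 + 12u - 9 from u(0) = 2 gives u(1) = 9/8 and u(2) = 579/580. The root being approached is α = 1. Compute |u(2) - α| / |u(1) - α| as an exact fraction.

u(1) - α = 9/8 - 1 = 1/8, so |u(1) - α| = 1/8.
u(2) - α = 579/580 - 1 = -1/580, so |u(2) - α| = 1/580.
Ratio = (1/580) / (1/8) = 2/145.

2/145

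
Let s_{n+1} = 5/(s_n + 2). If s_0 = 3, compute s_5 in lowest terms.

185/129

s_1 = 5/(3 + 2) = 1.
s_2 = 5/(1 + 2) = 5/3.
s_3 = 5/(5/3 + 2) = 15/11.
s_4 = 5/(15/11 + 2) = 55/37.
s_5 = 5/(55/37 + 2) = 185/129.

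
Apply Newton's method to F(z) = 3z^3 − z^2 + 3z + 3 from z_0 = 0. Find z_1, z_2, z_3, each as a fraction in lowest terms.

F'(z) = 9z^2 − 2z + 3.
F(0) = 3, F'(0) = 3, so z_1 = 0 − 3/3 = −1.
F(−1) = −4, F'(−1) = 14, so z_2 = (−1) − (−4)/14 = −5/7.
F(−5/7) = −256/343, F'(−5/7) = 442/49, so z_3 = (−5/7) − (−256/343)/(442/49) = −977/1547.

z_1 = −1, z_2 = −5/7, z_3 = −977/1547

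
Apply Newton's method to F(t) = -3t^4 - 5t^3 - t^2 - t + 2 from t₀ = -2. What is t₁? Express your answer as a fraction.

-70/39

F'(t) = -12t^3 - 15t^2 - 2t - 1.
F(-2) = -8, F'(-2) = 39, so t₁ = (-2) - (-8)/39 = -70/39.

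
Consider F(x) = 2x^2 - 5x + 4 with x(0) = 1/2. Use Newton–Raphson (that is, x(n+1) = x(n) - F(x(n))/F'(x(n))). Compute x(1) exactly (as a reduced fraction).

F'(x) = 4x - 5.
F(1/2) = 2, F'(1/2) = -3, so x(1) = (1/2) - 2/(-3) = 7/6.

7/6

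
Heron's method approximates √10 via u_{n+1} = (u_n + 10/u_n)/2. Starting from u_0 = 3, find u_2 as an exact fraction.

721/228

u_1 = (3 + 10/3)/2 = 19/6.
u_2 = (19/6 + 10/(19/6))/2 = 721/228.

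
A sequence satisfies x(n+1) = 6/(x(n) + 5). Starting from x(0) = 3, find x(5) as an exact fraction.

x(1) = 6/(3 + 5) = 3/4.
x(2) = 6/(3/4 + 5) = 24/23.
x(3) = 6/(24/23 + 5) = 138/139.
x(4) = 6/(138/139 + 5) = 834/833.
x(5) = 6/(834/833 + 5) = 4998/4999.

4998/4999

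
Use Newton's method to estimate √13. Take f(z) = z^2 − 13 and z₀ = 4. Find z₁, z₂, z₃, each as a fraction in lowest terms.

f'(z) = 2z.
f(4) = 3, f'(4) = 8, so z₁ = 4 − 3/8 = 29/8.
f(29/8) = 9/64, f'(29/8) = 29/4, so z₂ = (29/8) − (9/64)/(29/4) = 1673/464.
f(1673/464) = 81/215296, f'(1673/464) = 1673/232, so z₃ = (1673/464) − (81/215296)/(1673/232) = 5597777/1552544.

z₁ = 29/8, z₂ = 1673/464, z₃ = 5597777/1552544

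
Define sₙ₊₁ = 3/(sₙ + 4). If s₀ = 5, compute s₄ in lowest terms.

s₁ = 3/(5 + 4) = 1/3.
s₂ = 3/(1/3 + 4) = 9/13.
s₃ = 3/(9/13 + 4) = 39/61.
s₄ = 3/(39/61 + 4) = 183/283.

183/283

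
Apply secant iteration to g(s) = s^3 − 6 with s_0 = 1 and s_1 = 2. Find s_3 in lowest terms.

g(1) = −5, g(2) = 2. s_2 = 2 − 2·(2 − 1)/(2 − (−5)) = 12/7.
g(2) = 2, g(12/7) = −330/343. s_3 = (12/7) − (−330/343)·((12/7) − 2)/((−330/343) − 2) = 459/254.

459/254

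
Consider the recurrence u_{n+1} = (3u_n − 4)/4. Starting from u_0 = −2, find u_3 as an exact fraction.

u_1 = (3·(−2) − 4)/4 = −5/2.
u_2 = (3·(−5/2) − 4)/4 = −23/8.
u_3 = (3·(−23/8) − 4)/4 = −101/32.

−101/32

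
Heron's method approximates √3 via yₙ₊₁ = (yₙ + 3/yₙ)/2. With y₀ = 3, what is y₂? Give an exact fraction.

y₁ = (3 + 3/3)/2 = 2.
y₂ = (2 + 3/2)/2 = 7/4.

7/4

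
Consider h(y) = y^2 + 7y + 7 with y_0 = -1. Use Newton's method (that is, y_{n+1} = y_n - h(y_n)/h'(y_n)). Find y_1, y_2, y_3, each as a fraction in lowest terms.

y_1 = -6/5, y_2 = -139/115, y_3 = -73254/60605

h'(y) = 2y + 7.
h(-1) = 1, h'(-1) = 5, so y_1 = (-1) - 1/5 = -6/5.
h(-6/5) = 1/25, h'(-6/5) = 23/5, so y_2 = (-6/5) - (1/25)/(23/5) = -139/115.
h(-139/115) = 1/13225, h'(-139/115) = 527/115, so y_3 = (-139/115) - (1/13225)/(527/115) = -73254/60605.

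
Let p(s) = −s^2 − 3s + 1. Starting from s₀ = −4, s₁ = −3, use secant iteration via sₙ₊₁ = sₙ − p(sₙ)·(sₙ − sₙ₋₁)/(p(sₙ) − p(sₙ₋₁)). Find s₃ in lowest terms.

−43/13

p(−4) = −3, p(−3) = 1. s₂ = (−3) − 1·((−3) − (−4))/(1 − (−3)) = −13/4.
p(−3) = 1, p(−13/4) = 3/16. s₃ = (−13/4) − (3/16)·((−13/4) − (−3))/((3/16) − 1) = −43/13.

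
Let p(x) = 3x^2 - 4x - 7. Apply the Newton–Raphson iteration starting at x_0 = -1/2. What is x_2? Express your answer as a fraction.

p'(x) = 6x - 4.
p(-1/2) = -17/4, p'(-1/2) = -7, so x_1 = (-1/2) - (-17/4)/(-7) = -31/28.
p(-31/28) = 867/784, p'(-31/28) = -149/14, so x_2 = (-31/28) - (867/784)/(-149/14) = -8371/8344.

-8371/8344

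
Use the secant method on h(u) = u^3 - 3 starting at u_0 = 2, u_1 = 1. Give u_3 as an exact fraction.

h(2) = 5, h(1) = -2. u_2 = 1 - (-2)·(1 - 2)/((-2) - 5) = 9/7.
h(1) = -2, h(9/7) = -300/343. u_3 = (9/7) - (-300/343)·((9/7) - 1)/((-300/343) - (-2)) = 291/193.

291/193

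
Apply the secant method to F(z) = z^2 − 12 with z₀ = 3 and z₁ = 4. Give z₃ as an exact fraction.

F(3) = −3, F(4) = 4. z₂ = 4 − 4·(4 − 3)/(4 − (−3)) = 24/7.
F(4) = 4, F(24/7) = −12/49. z₃ = (24/7) − (−12/49)·((24/7) − 4)/((−12/49) − 4) = 45/13.

45/13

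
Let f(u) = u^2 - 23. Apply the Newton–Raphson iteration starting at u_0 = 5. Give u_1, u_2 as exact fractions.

f'(u) = 2u.
f(5) = 2, f'(5) = 10, so u_1 = 5 - 2/10 = 24/5.
f(24/5) = 1/25, f'(24/5) = 48/5, so u_2 = (24/5) - (1/25)/(48/5) = 1151/240.

u_1 = 24/5, u_2 = 1151/240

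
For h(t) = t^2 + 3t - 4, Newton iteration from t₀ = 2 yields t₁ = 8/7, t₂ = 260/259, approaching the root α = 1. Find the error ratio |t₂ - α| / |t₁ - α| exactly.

t₁ - α = 8/7 - 1 = 1/7, so |t₁ - α| = 1/7.
t₂ - α = 260/259 - 1 = 1/259, so |t₂ - α| = 1/259.
Ratio = (1/259) / (1/7) = 1/37.

1/37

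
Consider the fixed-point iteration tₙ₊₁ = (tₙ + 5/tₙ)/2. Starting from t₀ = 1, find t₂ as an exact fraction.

t₁ = (1 + 5/1)/2 = 3.
t₂ = (3 + 5/3)/2 = 7/3.

7/3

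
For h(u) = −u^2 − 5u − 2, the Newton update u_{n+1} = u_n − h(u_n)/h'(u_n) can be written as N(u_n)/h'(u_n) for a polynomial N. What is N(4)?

−14

h'(u) = −2u − 5.
N(u) = u·h'(u) − h(u) = u·(−2u − 5) − (−u^2 − 5u − 2) = −u^2 + 2.
N(4) = −14.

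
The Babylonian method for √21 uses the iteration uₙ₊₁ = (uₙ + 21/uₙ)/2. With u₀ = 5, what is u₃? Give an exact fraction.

u₁ = (5 + 21/5)/2 = 23/5.
u₂ = (23/5 + 21/(23/5))/2 = 527/115.
u₃ = (527/115 + 21/(527/115))/2 = 277727/60605.

277727/60605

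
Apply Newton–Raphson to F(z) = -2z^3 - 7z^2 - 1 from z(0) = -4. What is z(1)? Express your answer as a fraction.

F'(z) = -6z^2 - 14z.
F(-4) = 15, F'(-4) = -40, so z(1) = (-4) - 15/(-40) = -29/8.

-29/8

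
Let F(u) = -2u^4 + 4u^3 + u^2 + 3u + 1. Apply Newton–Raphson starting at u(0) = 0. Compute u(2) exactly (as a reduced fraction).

F'(u) = -8u^3 + 12u^2 + 2u + 3.
F(0) = 1, F'(0) = 3, so u(1) = 0 - 1/3 = -1/3.
F(-1/3) = -5/81, F'(-1/3) = 107/27, so u(2) = (-1/3) - (-5/81)/(107/27) = -34/107.

-34/107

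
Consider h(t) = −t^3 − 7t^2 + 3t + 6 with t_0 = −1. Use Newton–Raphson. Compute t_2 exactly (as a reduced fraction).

−12830/16667

h'(t) = −3t^2 − 14t + 3.
h(−1) = −3, h'(−1) = 14, so t_1 = (−1) − (−3)/14 = −11/14.
h(−11/14) = −531/2744, h'(−11/14) = 2381/196, so t_2 = (−11/14) − (−531/2744)/(2381/196) = −12830/16667.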